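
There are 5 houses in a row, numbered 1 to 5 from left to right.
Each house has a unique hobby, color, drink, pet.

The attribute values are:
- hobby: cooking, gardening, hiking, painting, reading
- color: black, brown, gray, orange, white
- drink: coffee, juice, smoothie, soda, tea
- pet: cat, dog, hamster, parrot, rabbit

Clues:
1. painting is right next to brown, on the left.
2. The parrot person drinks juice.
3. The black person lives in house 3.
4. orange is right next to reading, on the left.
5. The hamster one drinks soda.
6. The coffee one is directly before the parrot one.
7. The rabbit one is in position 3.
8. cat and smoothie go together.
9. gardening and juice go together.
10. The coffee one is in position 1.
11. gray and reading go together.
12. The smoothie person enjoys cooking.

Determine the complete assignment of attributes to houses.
Solution:

House | Hobby | Color | Drink | Pet
-----------------------------------
  1   | painting | white | coffee | dog
  2   | gardening | brown | juice | parrot
  3   | hiking | black | tea | rabbit
  4   | cooking | orange | smoothie | cat
  5   | reading | gray | soda | hamster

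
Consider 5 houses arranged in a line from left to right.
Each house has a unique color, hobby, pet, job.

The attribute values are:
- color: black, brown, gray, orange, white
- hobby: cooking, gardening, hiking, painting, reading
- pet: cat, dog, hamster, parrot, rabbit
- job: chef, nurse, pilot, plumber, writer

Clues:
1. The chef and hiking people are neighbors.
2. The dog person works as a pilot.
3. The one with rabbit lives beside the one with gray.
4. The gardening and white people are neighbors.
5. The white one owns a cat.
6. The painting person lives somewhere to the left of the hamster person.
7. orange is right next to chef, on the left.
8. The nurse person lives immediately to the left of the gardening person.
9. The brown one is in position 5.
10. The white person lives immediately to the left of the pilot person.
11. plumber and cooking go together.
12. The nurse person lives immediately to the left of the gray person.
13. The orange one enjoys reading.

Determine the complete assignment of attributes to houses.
Solution:

House | Color | Hobby | Pet | Job
---------------------------------
  1   | orange | reading | rabbit | nurse
  2   | gray | gardening | parrot | chef
  3   | white | hiking | cat | writer
  4   | black | painting | dog | pilot
  5   | brown | cooking | hamster | plumber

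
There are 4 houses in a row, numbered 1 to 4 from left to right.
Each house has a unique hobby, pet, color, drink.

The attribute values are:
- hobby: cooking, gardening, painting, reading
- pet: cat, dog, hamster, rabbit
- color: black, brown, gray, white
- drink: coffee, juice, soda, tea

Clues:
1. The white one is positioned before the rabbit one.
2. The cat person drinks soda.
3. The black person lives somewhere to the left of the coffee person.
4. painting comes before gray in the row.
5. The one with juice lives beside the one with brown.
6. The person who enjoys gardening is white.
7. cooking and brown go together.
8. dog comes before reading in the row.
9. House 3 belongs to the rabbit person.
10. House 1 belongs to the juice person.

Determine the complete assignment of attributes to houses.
Solution:

House | Hobby | Pet | Color | Drink
-----------------------------------
  1   | gardening | dog | white | juice
  2   | cooking | cat | brown | soda
  3   | painting | rabbit | black | tea
  4   | reading | hamster | gray | coffee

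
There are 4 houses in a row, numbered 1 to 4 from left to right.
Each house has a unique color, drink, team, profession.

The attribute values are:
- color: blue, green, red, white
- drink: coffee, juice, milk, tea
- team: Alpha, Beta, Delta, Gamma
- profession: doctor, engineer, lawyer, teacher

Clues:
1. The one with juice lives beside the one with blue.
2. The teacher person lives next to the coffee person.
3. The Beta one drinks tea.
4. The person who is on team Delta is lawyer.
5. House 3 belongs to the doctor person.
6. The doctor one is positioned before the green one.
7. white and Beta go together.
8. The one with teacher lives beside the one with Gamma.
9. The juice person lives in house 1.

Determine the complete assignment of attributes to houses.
Solution:

House | Color | Drink | Team | Profession
-----------------------------------------
  1   | red | juice | Alpha | teacher
  2   | blue | coffee | Gamma | engineer
  3   | white | tea | Beta | doctor
  4   | green | milk | Delta | lawyer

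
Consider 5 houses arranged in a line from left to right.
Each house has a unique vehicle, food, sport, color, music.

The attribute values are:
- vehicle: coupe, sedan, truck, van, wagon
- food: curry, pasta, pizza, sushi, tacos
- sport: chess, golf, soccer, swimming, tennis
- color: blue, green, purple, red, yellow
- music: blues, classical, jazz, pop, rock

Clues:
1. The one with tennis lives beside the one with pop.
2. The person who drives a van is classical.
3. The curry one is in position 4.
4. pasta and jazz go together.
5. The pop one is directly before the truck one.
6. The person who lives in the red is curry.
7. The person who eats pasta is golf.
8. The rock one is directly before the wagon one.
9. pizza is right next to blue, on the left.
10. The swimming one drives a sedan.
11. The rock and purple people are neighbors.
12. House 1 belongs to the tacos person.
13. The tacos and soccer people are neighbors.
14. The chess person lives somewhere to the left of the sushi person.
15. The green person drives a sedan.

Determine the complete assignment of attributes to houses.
Solution:

House | Vehicle | Food | Sport | Color | Music
----------------------------------------------
  1   | coupe | tacos | tennis | yellow | rock
  2   | wagon | pizza | soccer | purple | pop
  3   | truck | pasta | golf | blue | jazz
  4   | van | curry | chess | red | classical
  5   | sedan | sushi | swimming | green | blues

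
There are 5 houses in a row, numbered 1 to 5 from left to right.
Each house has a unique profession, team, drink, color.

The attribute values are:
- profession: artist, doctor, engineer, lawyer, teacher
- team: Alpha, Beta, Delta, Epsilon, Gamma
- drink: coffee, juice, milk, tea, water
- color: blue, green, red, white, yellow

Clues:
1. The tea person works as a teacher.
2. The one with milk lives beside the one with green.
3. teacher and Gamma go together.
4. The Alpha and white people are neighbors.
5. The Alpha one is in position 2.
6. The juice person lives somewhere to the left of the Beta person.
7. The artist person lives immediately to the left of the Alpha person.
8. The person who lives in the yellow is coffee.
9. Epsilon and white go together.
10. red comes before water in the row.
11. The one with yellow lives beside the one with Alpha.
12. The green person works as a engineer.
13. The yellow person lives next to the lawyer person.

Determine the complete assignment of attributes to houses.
Solution:

House | Profession | Team | Drink | Color
-----------------------------------------
  1   | artist | Delta | coffee | yellow
  2   | lawyer | Alpha | juice | red
  3   | doctor | Epsilon | milk | white
  4   | engineer | Beta | water | green
  5   | teacher | Gamma | tea | blue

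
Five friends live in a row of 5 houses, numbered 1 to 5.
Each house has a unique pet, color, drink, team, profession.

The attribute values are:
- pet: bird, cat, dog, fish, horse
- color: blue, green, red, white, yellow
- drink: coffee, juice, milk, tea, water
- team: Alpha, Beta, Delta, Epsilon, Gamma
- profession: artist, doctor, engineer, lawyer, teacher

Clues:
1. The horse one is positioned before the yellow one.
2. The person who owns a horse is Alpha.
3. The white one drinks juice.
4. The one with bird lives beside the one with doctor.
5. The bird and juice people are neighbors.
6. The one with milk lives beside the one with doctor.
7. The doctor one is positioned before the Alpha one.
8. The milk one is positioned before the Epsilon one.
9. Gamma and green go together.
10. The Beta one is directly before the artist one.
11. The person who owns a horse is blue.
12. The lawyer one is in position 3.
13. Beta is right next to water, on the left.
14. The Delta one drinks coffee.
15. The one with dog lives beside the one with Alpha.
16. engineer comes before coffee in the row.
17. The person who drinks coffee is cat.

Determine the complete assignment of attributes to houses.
Solution:

House | Pet | Color | Drink | Team | Profession
-----------------------------------------------
  1   | bird | green | milk | Gamma | engineer
  2   | fish | white | juice | Epsilon | doctor
  3   | dog | red | tea | Beta | lawyer
  4   | horse | blue | water | Alpha | artist
  5   | cat | yellow | coffee | Delta | teacher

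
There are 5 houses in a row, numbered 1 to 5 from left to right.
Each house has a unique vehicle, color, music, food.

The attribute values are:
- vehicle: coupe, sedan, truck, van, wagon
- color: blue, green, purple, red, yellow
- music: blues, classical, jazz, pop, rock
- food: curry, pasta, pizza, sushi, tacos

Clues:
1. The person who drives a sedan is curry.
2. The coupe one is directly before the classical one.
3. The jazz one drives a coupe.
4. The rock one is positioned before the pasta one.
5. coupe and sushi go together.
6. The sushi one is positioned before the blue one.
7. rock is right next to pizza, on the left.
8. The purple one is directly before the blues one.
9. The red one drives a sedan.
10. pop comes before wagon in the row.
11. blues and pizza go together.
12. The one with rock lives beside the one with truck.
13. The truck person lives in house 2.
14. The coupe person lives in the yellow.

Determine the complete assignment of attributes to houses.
Solution:

House | Vehicle | Color | Music | Food
--------------------------------------
  1   | van | purple | rock | tacos
  2   | truck | green | blues | pizza
  3   | sedan | red | pop | curry
  4   | coupe | yellow | jazz | sushi
  5   | wagon | blue | classical | pasta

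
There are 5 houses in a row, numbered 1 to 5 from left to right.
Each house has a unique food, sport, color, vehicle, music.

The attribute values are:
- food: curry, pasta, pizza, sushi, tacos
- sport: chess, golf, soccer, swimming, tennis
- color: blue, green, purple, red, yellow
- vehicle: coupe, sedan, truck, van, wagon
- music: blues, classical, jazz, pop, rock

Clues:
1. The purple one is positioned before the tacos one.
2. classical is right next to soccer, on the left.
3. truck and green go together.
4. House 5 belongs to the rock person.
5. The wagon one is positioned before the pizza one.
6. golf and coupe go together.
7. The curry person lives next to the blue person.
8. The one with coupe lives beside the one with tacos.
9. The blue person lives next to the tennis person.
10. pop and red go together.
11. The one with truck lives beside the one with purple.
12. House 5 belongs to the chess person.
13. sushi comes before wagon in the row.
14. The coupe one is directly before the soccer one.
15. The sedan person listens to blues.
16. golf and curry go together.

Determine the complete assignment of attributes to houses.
Solution:

House | Food | Sport | Color | Vehicle | Music
----------------------------------------------
  1   | sushi | swimming | green | truck | jazz
  2   | curry | golf | purple | coupe | classical
  3   | tacos | soccer | blue | sedan | blues
  4   | pasta | tennis | red | wagon | pop
  5   | pizza | chess | yellow | van | rock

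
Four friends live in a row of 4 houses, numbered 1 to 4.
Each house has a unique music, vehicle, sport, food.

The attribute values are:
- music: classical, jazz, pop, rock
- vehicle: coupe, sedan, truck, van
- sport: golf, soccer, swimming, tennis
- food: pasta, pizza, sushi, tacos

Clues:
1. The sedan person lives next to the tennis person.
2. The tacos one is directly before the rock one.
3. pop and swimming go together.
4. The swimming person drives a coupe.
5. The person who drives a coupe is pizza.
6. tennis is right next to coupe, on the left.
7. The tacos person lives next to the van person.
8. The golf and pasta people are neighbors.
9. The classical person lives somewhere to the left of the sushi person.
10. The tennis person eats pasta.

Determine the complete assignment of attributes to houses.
Solution:

House | Music | Vehicle | Sport | Food
--------------------------------------
  1   | classical | sedan | golf | tacos
  2   | rock | van | tennis | pasta
  3   | pop | coupe | swimming | pizza
  4   | jazz | truck | soccer | sushi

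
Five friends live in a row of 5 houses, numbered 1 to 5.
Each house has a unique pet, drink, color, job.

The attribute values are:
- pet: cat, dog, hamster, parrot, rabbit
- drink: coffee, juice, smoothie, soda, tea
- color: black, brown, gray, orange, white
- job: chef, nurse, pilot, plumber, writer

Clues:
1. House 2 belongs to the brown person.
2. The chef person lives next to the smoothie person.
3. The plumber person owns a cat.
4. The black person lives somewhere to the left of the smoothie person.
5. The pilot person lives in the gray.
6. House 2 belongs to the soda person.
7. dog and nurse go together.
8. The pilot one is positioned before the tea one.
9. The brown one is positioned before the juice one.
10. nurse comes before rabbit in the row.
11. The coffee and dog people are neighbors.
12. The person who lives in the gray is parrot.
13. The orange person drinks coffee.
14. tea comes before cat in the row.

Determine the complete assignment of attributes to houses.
Solution:

House | Pet | Drink | Color | Job
---------------------------------
  1   | hamster | coffee | orange | writer
  2   | dog | soda | brown | nurse
  3   | parrot | juice | gray | pilot
  4   | rabbit | tea | black | chef
  5   | cat | smoothie | white | plumber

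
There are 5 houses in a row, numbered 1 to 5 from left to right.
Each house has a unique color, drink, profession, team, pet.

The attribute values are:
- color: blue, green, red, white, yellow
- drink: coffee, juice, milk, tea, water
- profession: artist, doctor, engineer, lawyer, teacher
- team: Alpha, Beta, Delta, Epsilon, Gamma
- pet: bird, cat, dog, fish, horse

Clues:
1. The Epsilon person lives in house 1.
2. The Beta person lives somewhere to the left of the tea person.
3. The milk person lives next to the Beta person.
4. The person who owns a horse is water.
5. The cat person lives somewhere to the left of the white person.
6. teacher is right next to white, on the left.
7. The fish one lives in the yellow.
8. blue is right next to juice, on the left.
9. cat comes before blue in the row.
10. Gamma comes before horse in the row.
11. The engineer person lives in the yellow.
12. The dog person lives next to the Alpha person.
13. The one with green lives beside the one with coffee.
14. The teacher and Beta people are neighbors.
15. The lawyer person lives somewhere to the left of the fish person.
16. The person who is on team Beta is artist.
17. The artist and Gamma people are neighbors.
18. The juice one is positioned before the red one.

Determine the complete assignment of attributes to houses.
Solution:

House | Color | Drink | Profession | Team | Pet
-----------------------------------------------
  1   | green | milk | teacher | Epsilon | cat
  2   | white | coffee | artist | Beta | bird
  3   | blue | tea | lawyer | Gamma | dog
  4   | yellow | juice | engineer | Alpha | fish
  5   | red | water | doctor | Delta | horse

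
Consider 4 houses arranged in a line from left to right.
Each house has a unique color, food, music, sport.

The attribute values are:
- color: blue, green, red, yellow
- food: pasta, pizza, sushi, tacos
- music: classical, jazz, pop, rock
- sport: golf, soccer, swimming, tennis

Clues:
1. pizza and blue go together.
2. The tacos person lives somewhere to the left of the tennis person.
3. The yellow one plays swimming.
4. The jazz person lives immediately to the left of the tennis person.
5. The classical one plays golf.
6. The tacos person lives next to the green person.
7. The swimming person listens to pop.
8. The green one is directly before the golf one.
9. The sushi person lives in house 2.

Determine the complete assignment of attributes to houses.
Solution:

House | Color | Food | Music | Sport
------------------------------------
  1   | red | tacos | jazz | soccer
  2   | green | sushi | rock | tennis
  3   | blue | pizza | classical | golf
  4   | yellow | pasta | pop | swimming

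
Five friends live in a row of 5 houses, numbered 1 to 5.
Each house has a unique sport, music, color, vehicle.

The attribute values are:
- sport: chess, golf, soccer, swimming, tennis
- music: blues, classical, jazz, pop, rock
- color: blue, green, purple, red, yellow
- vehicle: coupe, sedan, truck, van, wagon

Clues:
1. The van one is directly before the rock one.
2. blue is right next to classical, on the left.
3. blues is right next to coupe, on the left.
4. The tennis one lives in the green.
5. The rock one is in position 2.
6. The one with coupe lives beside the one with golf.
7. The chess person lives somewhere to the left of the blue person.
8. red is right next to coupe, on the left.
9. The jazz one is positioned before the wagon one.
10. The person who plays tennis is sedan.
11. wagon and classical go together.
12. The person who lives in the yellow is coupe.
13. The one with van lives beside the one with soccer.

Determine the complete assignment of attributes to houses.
Solution:

House | Sport | Music | Color | Vehicle
---------------------------------------
  1   | chess | blues | red | van
  2   | soccer | rock | yellow | coupe
  3   | golf | jazz | blue | truck
  4   | swimming | classical | purple | wagon
  5   | tennis | pop | green | sedan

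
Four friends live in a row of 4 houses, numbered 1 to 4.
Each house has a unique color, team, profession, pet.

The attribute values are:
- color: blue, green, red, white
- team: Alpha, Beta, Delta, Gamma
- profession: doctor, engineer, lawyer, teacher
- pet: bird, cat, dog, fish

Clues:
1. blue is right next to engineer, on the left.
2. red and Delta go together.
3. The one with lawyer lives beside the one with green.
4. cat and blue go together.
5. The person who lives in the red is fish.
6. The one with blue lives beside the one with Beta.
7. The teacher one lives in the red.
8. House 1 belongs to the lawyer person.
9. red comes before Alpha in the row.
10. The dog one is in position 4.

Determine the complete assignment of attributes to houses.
Solution:

House | Color | Team | Profession | Pet
---------------------------------------
  1   | blue | Gamma | lawyer | cat
  2   | green | Beta | engineer | bird
  3   | red | Delta | teacher | fish
  4   | white | Alpha | doctor | dog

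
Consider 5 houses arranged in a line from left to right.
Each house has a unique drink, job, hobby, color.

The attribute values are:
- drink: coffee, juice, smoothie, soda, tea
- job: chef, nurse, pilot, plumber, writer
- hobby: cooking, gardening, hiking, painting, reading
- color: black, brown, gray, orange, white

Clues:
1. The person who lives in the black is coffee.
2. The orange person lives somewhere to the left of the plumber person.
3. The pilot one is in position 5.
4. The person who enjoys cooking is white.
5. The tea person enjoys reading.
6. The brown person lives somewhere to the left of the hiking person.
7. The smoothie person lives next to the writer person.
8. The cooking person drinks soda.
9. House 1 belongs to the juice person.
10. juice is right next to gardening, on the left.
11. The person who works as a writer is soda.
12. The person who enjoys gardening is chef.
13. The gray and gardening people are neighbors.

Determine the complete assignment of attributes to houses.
Solution:

House | Drink | Job | Hobby | Color
-----------------------------------
  1   | juice | nurse | painting | gray
  2   | smoothie | chef | gardening | orange
  3   | soda | writer | cooking | white
  4   | tea | plumber | reading | brown
  5   | coffee | pilot | hiking | black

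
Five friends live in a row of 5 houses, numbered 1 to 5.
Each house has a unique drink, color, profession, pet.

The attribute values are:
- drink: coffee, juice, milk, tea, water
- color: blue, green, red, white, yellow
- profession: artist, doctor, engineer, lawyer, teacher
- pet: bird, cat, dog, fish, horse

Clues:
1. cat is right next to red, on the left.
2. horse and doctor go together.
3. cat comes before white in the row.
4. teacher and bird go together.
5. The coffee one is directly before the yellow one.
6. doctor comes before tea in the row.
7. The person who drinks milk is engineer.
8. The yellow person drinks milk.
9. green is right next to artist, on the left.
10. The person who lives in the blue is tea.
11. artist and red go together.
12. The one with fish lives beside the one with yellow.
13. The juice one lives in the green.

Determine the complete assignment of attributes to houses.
Solution:

House | Drink | Color | Profession | Pet
----------------------------------------
  1   | juice | green | lawyer | cat
  2   | coffee | red | artist | fish
  3   | milk | yellow | engineer | dog
  4   | water | white | doctor | horse
  5   | tea | blue | teacher | bird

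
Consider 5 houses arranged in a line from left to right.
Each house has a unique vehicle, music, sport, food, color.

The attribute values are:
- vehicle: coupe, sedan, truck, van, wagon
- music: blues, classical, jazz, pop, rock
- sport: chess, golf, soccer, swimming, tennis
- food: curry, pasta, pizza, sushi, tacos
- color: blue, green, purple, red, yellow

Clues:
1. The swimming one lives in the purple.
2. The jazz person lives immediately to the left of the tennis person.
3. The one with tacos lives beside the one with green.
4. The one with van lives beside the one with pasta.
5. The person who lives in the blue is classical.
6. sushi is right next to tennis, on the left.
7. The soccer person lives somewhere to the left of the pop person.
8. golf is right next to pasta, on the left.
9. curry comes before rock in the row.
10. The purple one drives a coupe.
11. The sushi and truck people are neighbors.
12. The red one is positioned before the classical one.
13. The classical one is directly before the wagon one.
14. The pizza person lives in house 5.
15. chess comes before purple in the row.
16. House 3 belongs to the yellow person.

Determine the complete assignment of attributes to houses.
Solution:

House | Vehicle | Music | Sport | Food | Color
----------------------------------------------
  1   | van | jazz | golf | sushi | red
  2   | truck | classical | tennis | pasta | blue
  3   | wagon | blues | soccer | tacos | yellow
  4   | sedan | pop | chess | curry | green
  5   | coupe | rock | swimming | pizza | purple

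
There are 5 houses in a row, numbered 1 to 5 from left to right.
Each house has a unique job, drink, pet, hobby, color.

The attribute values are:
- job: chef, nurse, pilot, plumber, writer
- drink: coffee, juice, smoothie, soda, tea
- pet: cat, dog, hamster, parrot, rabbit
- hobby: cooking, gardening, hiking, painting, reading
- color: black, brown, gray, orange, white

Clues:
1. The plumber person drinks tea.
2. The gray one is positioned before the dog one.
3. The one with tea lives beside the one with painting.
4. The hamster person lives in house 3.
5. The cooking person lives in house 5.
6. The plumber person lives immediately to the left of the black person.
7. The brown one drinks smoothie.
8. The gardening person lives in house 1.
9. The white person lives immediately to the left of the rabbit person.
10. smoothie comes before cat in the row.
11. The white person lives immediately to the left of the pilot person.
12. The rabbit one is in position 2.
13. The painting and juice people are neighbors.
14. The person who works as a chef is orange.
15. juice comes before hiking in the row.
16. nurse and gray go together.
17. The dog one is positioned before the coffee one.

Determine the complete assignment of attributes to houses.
Solution:

House | Job | Drink | Pet | Hobby | Color
-----------------------------------------
  1   | plumber | tea | parrot | gardening | white
  2   | pilot | soda | rabbit | painting | black
  3   | nurse | juice | hamster | reading | gray
  4   | writer | smoothie | dog | hiking | brown
  5   | chef | coffee | cat | cooking | orange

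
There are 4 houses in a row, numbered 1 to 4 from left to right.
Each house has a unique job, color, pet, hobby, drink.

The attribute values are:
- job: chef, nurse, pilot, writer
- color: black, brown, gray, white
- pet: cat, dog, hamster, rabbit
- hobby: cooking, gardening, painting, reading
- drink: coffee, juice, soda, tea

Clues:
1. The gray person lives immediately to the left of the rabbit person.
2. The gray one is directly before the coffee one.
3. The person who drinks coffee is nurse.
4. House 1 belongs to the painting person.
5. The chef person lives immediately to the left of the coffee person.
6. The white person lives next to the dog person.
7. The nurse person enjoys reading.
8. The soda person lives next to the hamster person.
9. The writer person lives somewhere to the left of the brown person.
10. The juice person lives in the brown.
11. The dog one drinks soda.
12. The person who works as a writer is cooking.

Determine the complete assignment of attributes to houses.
Solution:

House | Job | Color | Pet | Hobby | Drink
-----------------------------------------
  1   | chef | gray | cat | painting | tea
  2   | nurse | white | rabbit | reading | coffee
  3   | writer | black | dog | cooking | soda
  4   | pilot | brown | hamster | gardening | juice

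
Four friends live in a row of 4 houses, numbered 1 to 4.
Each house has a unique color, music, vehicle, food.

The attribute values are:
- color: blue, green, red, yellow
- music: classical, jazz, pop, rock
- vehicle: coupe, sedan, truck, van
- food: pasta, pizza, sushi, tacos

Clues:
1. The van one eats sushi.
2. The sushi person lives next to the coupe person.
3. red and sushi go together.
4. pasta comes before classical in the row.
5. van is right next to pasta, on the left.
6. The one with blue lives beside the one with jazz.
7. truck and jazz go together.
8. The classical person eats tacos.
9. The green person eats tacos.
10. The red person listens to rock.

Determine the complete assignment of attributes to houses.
Solution:

House | Color | Music | Vehicle | Food
--------------------------------------
  1   | red | rock | van | sushi
  2   | blue | pop | coupe | pasta
  3   | yellow | jazz | truck | pizza
  4   | green | classical | sedan | tacos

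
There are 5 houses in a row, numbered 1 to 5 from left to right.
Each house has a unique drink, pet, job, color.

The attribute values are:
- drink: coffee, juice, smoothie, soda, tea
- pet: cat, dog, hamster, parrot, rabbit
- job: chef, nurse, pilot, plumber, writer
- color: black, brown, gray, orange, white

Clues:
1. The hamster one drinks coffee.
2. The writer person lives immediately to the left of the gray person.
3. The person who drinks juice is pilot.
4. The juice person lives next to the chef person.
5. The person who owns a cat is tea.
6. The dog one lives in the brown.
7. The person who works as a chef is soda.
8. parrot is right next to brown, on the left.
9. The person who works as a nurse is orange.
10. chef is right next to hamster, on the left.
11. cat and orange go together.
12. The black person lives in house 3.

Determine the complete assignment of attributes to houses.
Solution:

House | Drink | Pet | Job | Color
---------------------------------
  1   | juice | parrot | pilot | white
  2   | soda | dog | chef | brown
  3   | coffee | hamster | writer | black
  4   | smoothie | rabbit | plumber | gray
  5   | tea | cat | nurse | orange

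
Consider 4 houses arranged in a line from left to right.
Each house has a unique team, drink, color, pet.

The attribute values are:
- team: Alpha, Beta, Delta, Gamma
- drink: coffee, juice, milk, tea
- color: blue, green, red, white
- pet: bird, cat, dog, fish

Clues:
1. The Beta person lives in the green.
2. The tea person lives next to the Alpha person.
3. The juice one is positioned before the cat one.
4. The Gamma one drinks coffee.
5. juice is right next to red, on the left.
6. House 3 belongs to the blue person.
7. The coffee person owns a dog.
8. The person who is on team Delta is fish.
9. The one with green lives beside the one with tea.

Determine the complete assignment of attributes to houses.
Solution:

House | Team | Drink | Color | Pet
----------------------------------
  1   | Beta | juice | green | bird
  2   | Delta | tea | red | fish
  3   | Alpha | milk | blue | cat
  4   | Gamma | coffee | white | dog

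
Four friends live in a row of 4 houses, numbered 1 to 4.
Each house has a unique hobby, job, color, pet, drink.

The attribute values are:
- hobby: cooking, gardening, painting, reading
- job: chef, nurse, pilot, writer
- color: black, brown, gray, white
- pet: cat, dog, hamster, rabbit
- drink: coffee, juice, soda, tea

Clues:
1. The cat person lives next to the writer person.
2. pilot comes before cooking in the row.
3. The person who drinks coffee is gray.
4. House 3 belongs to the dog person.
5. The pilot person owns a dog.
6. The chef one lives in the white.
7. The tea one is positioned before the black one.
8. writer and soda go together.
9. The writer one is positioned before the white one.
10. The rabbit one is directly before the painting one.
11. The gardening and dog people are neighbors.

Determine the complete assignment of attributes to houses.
Solution:

House | Hobby | Job | Color | Pet | Drink
-----------------------------------------
  1   | reading | nurse | brown | cat | tea
  2   | gardening | writer | black | rabbit | soda
  3   | painting | pilot | gray | dog | coffee
  4   | cooking | chef | white | hamster | juice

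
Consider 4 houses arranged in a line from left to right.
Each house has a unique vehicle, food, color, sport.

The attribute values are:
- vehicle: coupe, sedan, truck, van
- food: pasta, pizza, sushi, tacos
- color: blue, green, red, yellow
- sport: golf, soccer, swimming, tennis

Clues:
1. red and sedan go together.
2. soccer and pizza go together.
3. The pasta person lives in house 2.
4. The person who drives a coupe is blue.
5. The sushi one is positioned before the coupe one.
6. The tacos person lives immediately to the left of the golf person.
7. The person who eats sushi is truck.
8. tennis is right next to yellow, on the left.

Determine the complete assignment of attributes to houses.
Solution:

House | Vehicle | Food | Color | Sport
--------------------------------------
  1   | sedan | tacos | red | tennis
  2   | van | pasta | yellow | golf
  3   | truck | sushi | green | swimming
  4   | coupe | pizza | blue | soccer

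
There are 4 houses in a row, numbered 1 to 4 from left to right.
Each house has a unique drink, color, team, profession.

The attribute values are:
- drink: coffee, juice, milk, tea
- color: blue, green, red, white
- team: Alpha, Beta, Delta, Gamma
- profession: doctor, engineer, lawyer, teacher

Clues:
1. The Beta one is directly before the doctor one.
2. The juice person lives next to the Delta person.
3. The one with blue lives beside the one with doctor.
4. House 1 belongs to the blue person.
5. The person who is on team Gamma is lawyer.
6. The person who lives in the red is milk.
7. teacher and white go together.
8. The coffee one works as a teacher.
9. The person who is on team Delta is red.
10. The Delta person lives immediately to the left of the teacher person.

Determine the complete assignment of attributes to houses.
Solution:

House | Drink | Color | Team | Profession
-----------------------------------------
  1   | juice | blue | Beta | engineer
  2   | milk | red | Delta | doctor
  3   | coffee | white | Alpha | teacher
  4   | tea | green | Gamma | lawyer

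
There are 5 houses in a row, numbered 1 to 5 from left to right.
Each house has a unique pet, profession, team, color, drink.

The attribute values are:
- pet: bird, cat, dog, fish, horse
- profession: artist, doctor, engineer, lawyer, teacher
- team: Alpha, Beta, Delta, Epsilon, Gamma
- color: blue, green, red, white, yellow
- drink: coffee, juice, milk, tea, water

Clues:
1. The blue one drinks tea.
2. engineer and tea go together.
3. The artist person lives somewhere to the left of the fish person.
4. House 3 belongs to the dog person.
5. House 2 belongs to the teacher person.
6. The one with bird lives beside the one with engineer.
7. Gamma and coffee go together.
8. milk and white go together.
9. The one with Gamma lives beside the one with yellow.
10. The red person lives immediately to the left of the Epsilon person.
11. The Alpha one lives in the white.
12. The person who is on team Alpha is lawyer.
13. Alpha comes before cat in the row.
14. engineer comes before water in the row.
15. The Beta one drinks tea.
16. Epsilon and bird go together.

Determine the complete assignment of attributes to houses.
Solution:

House | Pet | Profession | Team | Color | Drink
-----------------------------------------------
  1   | horse | artist | Gamma | red | coffee
  2   | bird | teacher | Epsilon | yellow | juice
  3   | dog | engineer | Beta | blue | tea
  4   | fish | lawyer | Alpha | white | milk
  5   | cat | doctor | Delta | green | water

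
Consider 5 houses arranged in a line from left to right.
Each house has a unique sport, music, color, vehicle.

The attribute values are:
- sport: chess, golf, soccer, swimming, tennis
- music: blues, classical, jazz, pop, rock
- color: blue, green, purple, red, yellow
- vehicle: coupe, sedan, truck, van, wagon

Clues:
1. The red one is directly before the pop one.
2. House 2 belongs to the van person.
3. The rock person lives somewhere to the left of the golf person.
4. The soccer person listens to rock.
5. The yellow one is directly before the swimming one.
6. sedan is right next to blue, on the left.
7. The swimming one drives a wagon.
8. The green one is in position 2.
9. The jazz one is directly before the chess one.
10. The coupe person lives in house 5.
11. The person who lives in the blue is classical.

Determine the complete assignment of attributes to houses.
Solution:

House | Sport | Music | Color | Vehicle
---------------------------------------
  1   | tennis | jazz | red | truck
  2   | chess | pop | green | van
  3   | soccer | rock | yellow | sedan
  4   | swimming | classical | blue | wagon
  5   | golf | blues | purple | coupe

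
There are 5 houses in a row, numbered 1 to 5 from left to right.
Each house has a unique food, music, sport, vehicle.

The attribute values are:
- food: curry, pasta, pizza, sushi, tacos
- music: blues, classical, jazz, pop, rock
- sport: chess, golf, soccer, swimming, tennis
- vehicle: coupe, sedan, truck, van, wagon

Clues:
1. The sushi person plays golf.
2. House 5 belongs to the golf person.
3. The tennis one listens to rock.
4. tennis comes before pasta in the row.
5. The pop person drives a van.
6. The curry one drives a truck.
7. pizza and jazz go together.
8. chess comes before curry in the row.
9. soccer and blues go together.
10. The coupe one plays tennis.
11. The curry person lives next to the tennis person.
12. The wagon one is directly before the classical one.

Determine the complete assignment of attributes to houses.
Solution:

House | Food | Music | Sport | Vehicle
--------------------------------------
  1   | pizza | jazz | chess | wagon
  2   | curry | classical | swimming | truck
  3   | tacos | rock | tennis | coupe
  4   | pasta | blues | soccer | sedan
  5   | sushi | pop | golf | van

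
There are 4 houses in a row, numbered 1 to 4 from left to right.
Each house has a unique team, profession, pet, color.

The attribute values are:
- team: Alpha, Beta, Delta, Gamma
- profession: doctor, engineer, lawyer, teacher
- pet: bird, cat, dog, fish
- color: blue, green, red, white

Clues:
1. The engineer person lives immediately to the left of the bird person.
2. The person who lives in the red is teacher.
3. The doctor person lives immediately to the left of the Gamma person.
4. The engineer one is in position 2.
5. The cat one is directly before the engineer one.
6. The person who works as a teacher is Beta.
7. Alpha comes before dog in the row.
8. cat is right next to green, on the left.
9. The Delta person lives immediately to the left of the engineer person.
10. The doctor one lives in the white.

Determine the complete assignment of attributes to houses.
Solution:

House | Team | Profession | Pet | Color
---------------------------------------
  1   | Delta | doctor | cat | white
  2   | Gamma | engineer | fish | green
  3   | Alpha | lawyer | bird | blue
  4   | Beta | teacher | dog | red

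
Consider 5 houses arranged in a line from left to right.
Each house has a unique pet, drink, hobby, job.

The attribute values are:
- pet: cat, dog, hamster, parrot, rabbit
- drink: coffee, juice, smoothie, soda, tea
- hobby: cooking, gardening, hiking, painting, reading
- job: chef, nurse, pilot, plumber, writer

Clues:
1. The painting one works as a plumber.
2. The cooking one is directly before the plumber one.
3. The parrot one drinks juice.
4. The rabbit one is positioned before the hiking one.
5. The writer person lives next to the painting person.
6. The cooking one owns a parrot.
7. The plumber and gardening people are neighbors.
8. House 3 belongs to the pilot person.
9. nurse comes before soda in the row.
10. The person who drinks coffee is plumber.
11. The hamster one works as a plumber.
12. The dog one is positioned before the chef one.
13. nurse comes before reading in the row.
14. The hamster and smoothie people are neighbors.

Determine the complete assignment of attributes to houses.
Solution:

House | Pet | Drink | Hobby | Job
---------------------------------
  1   | parrot | juice | cooking | writer
  2   | hamster | coffee | painting | plumber
  3   | rabbit | smoothie | gardening | pilot
  4   | dog | tea | hiking | nurse
  5   | cat | soda | reading | chef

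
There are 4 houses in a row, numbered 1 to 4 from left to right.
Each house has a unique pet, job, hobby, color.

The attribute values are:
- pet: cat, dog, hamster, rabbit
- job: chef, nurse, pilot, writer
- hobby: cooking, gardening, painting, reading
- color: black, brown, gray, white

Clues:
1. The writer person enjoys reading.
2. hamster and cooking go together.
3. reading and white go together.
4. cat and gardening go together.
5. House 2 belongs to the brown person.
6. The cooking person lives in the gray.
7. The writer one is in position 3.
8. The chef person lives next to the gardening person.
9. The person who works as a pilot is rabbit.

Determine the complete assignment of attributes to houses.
Solution:

House | Pet | Job | Hobby | Color
---------------------------------
  1   | hamster | chef | cooking | gray
  2   | cat | nurse | gardening | brown
  3   | dog | writer | reading | white
  4   | rabbit | pilot | painting | black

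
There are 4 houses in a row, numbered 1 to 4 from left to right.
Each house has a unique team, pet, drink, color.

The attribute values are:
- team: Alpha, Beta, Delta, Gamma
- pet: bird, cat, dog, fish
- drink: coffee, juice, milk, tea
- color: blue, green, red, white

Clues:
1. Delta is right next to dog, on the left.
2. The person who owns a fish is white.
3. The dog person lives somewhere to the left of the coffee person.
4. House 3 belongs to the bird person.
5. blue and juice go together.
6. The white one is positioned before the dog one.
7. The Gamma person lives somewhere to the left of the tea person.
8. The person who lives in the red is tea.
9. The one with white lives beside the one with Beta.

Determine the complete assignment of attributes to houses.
Solution:

House | Team | Pet | Drink | Color
----------------------------------
  1   | Delta | fish | milk | white
  2   | Beta | dog | juice | blue
  3   | Gamma | bird | coffee | green
  4   | Alpha | cat | tea | red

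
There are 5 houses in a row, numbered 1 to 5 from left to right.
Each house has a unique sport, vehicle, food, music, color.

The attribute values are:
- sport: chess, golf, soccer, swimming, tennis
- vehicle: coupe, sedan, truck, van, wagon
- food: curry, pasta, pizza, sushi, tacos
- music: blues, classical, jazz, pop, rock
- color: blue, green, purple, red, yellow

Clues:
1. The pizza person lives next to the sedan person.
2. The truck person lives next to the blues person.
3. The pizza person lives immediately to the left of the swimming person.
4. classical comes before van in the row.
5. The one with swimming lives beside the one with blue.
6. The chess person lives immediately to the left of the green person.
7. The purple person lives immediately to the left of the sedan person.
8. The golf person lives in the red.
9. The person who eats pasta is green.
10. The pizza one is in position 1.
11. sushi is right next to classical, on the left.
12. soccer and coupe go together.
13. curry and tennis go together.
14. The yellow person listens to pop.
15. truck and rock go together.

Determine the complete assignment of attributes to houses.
Solution:

House | Sport | Vehicle | Food | Music | Color
----------------------------------------------
  1   | chess | truck | pizza | rock | purple
  2   | swimming | sedan | pasta | blues | green
  3   | soccer | coupe | sushi | jazz | blue
  4   | golf | wagon | tacos | classical | red
  5   | tennis | van | curry | pop | yellow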